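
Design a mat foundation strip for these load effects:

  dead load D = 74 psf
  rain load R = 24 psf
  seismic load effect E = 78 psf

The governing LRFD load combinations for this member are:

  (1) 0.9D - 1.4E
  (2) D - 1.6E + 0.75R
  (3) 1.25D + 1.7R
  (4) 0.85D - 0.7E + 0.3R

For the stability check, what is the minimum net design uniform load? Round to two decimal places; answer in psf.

-42.60 psf

(1) 0.9(74) - 1.4(78) = 66.60 - 109.20 = -42.60
(2) 1.0(74) - 1.6(78) + 0.75(24) = 74.00 - 124.80 + 18.00 = -32.80
(3) 1.25(74) + 1.7(24) = 92.50 + 40.80 = 133.30
(4) 0.85(74) - 0.7(78) + 0.3(24) = 62.90 - 54.60 + 7.20 = 15.50
Combination 1 gives the minimum: -42.60 psf.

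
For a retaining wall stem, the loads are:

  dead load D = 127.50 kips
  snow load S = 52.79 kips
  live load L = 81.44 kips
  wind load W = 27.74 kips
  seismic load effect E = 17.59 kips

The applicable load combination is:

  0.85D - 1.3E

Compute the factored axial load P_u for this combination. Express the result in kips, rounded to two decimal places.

0.85(127.50) - 1.3(17.59) = 108.38 - 22.87 = 85.51
P_u = 85.51 kips.

85.51 kips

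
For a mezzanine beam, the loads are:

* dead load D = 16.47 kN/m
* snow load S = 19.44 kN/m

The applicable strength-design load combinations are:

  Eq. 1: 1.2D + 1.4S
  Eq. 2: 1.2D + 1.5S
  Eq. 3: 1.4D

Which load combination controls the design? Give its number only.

Eq. 1: 1.2(16.47) + 1.4(19.44) = 19.76 + 27.22 = 46.98
Eq. 2: 1.2(16.47) + 1.5(19.44) = 19.76 + 29.16 = 48.92
Eq. 3: 1.4(16.47) = 23.06
The largest value is 48.92 kN/m from combination 2.

Combination 2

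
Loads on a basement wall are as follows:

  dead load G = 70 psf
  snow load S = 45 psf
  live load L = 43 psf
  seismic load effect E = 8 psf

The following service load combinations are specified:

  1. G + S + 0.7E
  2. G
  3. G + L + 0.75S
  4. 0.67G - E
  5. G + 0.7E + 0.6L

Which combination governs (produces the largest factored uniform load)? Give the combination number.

1. 1.0(70) + 1.0(45) + 0.7(8) = 70.00 + 45.00 + 5.60 = 120.60
2. 1.0(70) = 70.00
3. 1.0(70) + 1.0(43) + 0.75(45) = 70.00 + 43.00 + 33.75 = 146.75
4. 0.67(70) - 1.0(8) = 46.90 - 8.00 = 38.90
5. 1.0(70) + 0.7(8) + 0.6(43) = 70.00 + 5.60 + 25.80 = 101.40
The largest value is 146.75 psf from combination 3.

Combination 3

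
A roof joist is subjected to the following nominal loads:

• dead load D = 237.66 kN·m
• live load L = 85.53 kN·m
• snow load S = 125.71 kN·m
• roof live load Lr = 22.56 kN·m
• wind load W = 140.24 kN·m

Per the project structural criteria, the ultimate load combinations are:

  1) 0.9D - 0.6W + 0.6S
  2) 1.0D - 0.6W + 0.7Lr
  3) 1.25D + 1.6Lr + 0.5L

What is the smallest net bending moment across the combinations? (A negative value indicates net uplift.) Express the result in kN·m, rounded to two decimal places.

169.31 kN·m

1) 0.9(237.66) - 0.6(140.24) + 0.6(125.71) = 205.18
2) 1.0(237.66) - 0.6(140.24) + 0.7(22.56) = 169.31
3) 1.25(237.66) + 1.6(22.56) + 0.5(85.53) = 375.94
Combination 2 gives the minimum: 169.31 kN·m.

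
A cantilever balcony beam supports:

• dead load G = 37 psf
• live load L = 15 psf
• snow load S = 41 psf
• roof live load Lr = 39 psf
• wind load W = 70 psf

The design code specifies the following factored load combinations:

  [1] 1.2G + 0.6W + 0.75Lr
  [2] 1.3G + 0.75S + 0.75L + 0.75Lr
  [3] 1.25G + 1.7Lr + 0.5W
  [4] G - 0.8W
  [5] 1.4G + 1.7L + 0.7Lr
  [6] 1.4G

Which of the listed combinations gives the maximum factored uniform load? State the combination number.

Combination 3

[1] 1.2(37) + 0.6(70) + 0.75(39) = 44.40 + 42.00 + 29.25 = 115.65
[2] 1.3(37) + 0.75(41) + 0.75(15) + 0.75(39) = 48.10 + 30.75 + 11.25 + 29.25 = 119.35
[3] 1.25(37) + 1.7(39) + 0.5(70) = 46.25 + 66.30 + 35.00 = 147.55
[4] 1.0(37) - 0.8(70) = 37.00 - 56.00 = -19.00
[5] 1.4(37) + 1.7(15) + 0.7(39) = 51.80 + 25.50 + 27.30 = 104.60
[6] 1.4(37) = 51.80
The largest value is 147.55 psf from combination 3.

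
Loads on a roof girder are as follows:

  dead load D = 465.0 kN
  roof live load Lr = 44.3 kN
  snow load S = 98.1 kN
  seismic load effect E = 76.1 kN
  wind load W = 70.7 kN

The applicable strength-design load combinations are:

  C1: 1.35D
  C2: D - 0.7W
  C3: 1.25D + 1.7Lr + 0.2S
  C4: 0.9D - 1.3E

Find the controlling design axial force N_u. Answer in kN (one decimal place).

676.2 kN

C1: 1.35(465.0) = 627.8
C2: 1.0(465.0) - 0.7(70.7) = 465.0 - 49.5 = 415.5
C3: 1.25(465.0) + 1.7(44.3) + 0.2(98.1) = 581.3 + 75.3 + 19.6 = 676.2
C4: 0.9(465.0) - 1.3(76.1) = 418.5 - 98.9 = 319.6
Maximum is from combination 3.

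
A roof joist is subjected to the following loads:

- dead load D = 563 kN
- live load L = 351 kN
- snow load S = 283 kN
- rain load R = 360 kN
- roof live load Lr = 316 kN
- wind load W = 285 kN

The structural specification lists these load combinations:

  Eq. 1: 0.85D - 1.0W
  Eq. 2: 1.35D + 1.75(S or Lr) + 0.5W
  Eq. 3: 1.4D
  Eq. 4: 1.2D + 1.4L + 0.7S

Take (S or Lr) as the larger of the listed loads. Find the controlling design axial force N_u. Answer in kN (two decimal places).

(S or Lr) → Lr = 316 kN.
Eq. 1: 0.85(563) - 1.0(285) = 478.55 - 285.00 = 193.55
Eq. 2: 1.35(563) + 1.75(316) + 0.5(285) = 760.05 + 553.00 + 142.50 = 1455.55
Eq. 3: 1.4(563) = 788.20
Eq. 4: 1.2(563) + 1.4(351) + 0.7(283) = 675.60 + 491.40 + 198.10 = 1365.10
The controlling combination is 2, giving 1455.55 kN.

1455.55 kN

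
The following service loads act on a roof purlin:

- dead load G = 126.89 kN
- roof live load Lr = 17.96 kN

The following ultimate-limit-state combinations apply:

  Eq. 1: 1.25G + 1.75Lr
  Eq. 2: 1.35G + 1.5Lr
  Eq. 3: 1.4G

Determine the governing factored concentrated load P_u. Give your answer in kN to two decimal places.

Eq. 1: 1.25(126.89) + 1.75(17.96) = 158.61 + 31.43 = 190.04
Eq. 2: 1.35(126.89) + 1.5(17.96) = 171.30 + 26.94 = 198.24
Eq. 3: 1.4(126.89) = 177.65
The controlling combination is 2, giving 198.24 kN.

198.24 kN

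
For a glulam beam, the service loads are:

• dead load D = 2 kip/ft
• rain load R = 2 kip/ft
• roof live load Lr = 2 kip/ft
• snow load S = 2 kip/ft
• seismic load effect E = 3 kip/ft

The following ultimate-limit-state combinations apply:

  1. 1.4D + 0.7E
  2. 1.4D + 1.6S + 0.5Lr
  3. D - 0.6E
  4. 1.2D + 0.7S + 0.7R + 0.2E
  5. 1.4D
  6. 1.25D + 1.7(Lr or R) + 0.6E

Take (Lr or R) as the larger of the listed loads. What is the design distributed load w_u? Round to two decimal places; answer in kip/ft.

7.70 kip/ft

(Lr or R) → Lr = 2 kip/ft.
1. 1.4(2) + 0.7(3) = 4.90
2. 1.4(2) + 1.6(2) + 0.5(2) = 7.00
3. 1.0(2) - 0.6(3) = 0.20
4. 1.2(2) + 0.7(2) + 0.7(2) + 0.2(3) = 5.80
5. 1.4(2) = 2.80
6. 1.25(2) + 1.7(2) + 0.6(3) = 7.70
Maximum is from combination 6.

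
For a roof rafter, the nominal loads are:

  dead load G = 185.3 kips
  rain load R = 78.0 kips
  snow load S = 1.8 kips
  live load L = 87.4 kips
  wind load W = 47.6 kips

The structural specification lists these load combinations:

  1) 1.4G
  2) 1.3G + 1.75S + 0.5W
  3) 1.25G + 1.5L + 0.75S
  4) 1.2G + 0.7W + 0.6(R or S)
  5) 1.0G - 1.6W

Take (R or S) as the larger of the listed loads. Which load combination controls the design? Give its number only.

Combination 3

(R or S) → R = 78.0 kips.
1) 1.4(185.3) = 259.42
2) 1.3(185.3) + 1.75(1.8) + 0.5(47.6) = 240.89 + 3.15 + 23.80 = 267.84
3) 1.25(185.3) + 1.5(87.4) + 0.75(1.8) = 231.63 + 131.10 + 1.35 = 364.08
4) 1.2(185.3) + 0.7(47.6) + 0.6(78.0) = 222.36 + 33.32 + 46.80 = 302.48
5) 1.0(185.3) - 1.6(47.6) = 185.30 - 76.16 = 109.14
The largest value is 364.08 kips from combination 3.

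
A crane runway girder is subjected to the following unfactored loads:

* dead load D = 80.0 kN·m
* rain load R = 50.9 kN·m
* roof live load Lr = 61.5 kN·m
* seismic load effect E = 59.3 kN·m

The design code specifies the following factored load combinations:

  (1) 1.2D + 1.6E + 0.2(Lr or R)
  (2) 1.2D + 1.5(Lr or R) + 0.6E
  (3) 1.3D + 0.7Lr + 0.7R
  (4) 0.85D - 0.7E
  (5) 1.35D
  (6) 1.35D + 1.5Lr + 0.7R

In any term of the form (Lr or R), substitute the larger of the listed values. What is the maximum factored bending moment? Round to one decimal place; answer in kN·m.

235.9 kN·m

(Lr or R) → Lr = 61.5 kN·m.
(1) 1.2(80.0) + 1.6(59.3) + 0.2(61.5) = 96.0 + 94.9 + 12.3 = 203.2
(2) 1.2(80.0) + 1.5(61.5) + 0.6(59.3) = 223.8
(3) 1.3(80.0) + 0.7(61.5) + 0.7(50.9) = 104.0 + 43.1 + 35.6 = 182.7
(4) 0.85(80.0) - 0.7(59.3) = 68.0 - 41.5 = 26.5
(5) 1.35(80.0) = 108.0
(6) 1.35(80.0) + 1.5(61.5) + 0.7(50.9) = 108.0 + 92.3 + 35.6 = 235.9
Maximum is from combination 6.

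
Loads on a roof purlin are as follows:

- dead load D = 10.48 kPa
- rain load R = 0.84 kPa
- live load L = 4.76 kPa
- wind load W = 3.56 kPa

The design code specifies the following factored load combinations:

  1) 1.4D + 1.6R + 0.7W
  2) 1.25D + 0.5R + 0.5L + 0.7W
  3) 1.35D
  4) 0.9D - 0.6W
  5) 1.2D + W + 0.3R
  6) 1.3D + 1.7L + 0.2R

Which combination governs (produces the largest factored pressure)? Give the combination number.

Combination 6

1) 1.4(10.48) + 1.6(0.84) + 0.7(3.56) = 18.51
2) 1.25(10.48) + 0.5(0.84) + 0.5(4.76) + 0.7(3.56) = 13.10 + 0.42 + 2.38 + 2.49 = 18.39
3) 1.35(10.48) = 14.15
4) 0.9(10.48) - 0.6(3.56) = 7.30
5) 1.2(10.48) + 1.0(3.56) + 0.3(0.84) = 12.58 + 3.56 + 0.25 = 16.39
6) 1.3(10.48) + 1.7(4.76) + 0.2(0.84) = 13.62 + 8.09 + 0.17 = 21.88
The largest value is 21.88 kPa from combination 6.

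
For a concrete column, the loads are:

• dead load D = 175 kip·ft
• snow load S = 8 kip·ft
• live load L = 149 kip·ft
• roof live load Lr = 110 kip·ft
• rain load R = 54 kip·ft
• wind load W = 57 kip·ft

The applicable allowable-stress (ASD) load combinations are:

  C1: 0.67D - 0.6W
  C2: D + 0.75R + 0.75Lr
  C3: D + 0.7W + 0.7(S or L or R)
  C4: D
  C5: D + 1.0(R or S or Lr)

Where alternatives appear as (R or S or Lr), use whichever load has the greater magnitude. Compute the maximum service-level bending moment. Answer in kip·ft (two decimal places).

319.20 kip·ft

(S or L or R) → L = 149 kip·ft; (R or S or Lr) → Lr = 110 kip·ft.
C1: 0.67(175) - 0.6(57) = 83.05
C2: 1.0(175) + 0.75(54) + 0.75(110) = 298.00
C3: 1.0(175) + 0.7(57) + 0.7(149) = 319.20
C4: 1.0(175) = 175.00
C5: 1.0(175) + 1.0(110) = 285.00
The controlling combination is 3, giving 319.20 kip·ft.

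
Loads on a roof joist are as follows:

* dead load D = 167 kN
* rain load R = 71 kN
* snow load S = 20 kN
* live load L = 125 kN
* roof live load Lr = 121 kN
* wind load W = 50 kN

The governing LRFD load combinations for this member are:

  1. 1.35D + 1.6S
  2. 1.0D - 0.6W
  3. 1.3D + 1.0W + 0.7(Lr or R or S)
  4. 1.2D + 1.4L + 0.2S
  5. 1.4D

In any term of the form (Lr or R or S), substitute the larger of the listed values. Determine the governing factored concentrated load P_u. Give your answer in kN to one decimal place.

379.4 kN

(Lr or R or S) → Lr = 121 kN.
1. 1.35(167) + 1.6(20) = 225.5 + 32.0 = 257.5
2. 1.0(167) - 0.6(50) = 167.0 - 30.0 = 137.0
3. 1.3(167) + 1.0(50) + 0.7(121) = 217.1 + 50.0 + 84.7 = 351.8
4. 1.2(167) + 1.4(125) + 0.2(20) = 200.4 + 175.0 + 4.0 = 379.4
5. 1.4(167) = 233.8
The controlling combination is 4, giving 379.4 kN.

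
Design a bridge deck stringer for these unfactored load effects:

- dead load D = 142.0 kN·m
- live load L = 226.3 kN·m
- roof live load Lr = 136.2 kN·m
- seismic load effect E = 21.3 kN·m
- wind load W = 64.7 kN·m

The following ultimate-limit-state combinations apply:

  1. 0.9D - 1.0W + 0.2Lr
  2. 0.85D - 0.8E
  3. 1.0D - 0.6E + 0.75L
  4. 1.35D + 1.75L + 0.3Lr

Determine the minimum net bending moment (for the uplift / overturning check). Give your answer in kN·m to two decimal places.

1. 0.9(142.0) - 1.0(64.7) + 0.2(136.2) = 90.34
2. 0.85(142.0) - 0.8(21.3) = 103.66
3. 1.0(142.0) - 0.6(21.3) + 0.75(226.3) = 298.95
4. 1.35(142.0) + 1.75(226.3) + 0.3(136.2) = 628.59
Combination 1 gives the minimum: 90.34 kN·m.

90.34 kN·m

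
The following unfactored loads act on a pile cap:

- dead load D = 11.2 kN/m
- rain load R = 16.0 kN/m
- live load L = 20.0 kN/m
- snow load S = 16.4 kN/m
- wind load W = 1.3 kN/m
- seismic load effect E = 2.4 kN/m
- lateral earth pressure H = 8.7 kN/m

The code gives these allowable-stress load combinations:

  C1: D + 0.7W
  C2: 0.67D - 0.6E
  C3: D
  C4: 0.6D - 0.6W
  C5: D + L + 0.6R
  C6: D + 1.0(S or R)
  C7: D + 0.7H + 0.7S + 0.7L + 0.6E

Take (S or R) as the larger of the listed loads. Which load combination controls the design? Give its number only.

(S or R) → S = 16.4 kN/m.
C1: 1.0(11.2) + 0.7(1.3) = 11.20 + 0.91 = 12.11
C2: 0.67(11.2) - 0.6(2.4) = 7.50 - 1.44 = 6.06
C3: 1.0(11.2) = 11.20
C4: 0.6(11.2) - 0.6(1.3) = 6.72 - 0.78 = 5.94
C5: 1.0(11.2) + 1.0(20.0) + 0.6(16.0) = 11.20 + 20.00 + 9.60 = 40.80
C6: 1.0(11.2) + 1.0(16.4) = 11.20 + 16.40 = 27.60
C7: 1.0(11.2) + 0.7(8.7) + 0.7(16.4) + 0.7(20.0) + 0.6(2.4) = 11.20 + 6.09 + 11.48 + 14.00 + 1.44 = 44.21
The largest value is 44.21 kN/m from combination 7.

Combination 7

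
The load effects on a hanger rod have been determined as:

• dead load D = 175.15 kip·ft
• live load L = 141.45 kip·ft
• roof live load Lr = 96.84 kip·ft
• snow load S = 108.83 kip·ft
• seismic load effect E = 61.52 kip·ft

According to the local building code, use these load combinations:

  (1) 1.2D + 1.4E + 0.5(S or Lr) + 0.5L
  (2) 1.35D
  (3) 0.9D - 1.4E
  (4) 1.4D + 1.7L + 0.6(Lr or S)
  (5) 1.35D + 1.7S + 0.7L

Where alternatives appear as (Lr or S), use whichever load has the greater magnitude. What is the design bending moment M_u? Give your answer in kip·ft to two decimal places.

550.97 kip·ft

(S or Lr) → S = 108.83 kip·ft; (Lr or S) → S = 108.83 kip·ft.
(1) 1.2(175.15) + 1.4(61.52) + 0.5(108.83) + 0.5(141.45) = 421.45
(2) 1.35(175.15) = 236.45
(3) 0.9(175.15) - 1.4(61.52) = 157.64 - 86.13 = 71.51
(4) 1.4(175.15) + 1.7(141.45) + 0.6(108.83) = 550.97
(5) 1.35(175.15) + 1.7(108.83) + 0.7(141.45) = 236.45 + 185.01 + 99.02 = 520.48
The controlling combination is 4, giving 550.97 kip·ft.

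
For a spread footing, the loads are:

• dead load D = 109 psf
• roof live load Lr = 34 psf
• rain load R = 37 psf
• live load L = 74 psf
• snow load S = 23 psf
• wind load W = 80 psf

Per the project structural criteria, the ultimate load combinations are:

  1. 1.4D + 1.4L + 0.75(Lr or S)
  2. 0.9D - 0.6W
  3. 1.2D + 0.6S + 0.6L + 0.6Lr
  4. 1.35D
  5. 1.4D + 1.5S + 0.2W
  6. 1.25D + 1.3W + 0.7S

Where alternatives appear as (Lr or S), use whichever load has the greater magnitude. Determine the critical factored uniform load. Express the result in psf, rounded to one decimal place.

(Lr or S) → Lr = 34 psf.
1. 1.4(109) + 1.4(74) + 0.75(34) = 152.6 + 103.6 + 25.5 = 281.7
2. 0.9(109) - 0.6(80) = 98.1 - 48.0 = 50.1
3. 1.2(109) + 0.6(23) + 0.6(74) + 0.6(34) = 130.8 + 13.8 + 44.4 + 20.4 = 209.4
4. 1.35(109) = 147.2
5. 1.4(109) + 1.5(23) + 0.2(80) = 152.6 + 34.5 + 16.0 = 203.1
6. 1.25(109) + 1.3(80) + 0.7(23) = 136.3 + 104.0 + 16.1 = 256.4
Maximum is from combination 1.

281.7 psf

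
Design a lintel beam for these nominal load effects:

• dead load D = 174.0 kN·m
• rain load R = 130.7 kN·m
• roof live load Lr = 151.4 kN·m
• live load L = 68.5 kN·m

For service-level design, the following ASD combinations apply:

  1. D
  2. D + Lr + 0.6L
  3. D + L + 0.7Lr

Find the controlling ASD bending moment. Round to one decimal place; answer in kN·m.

1. 1.0(174.0) = 174.0
2. 1.0(174.0) + 1.0(151.4) + 0.6(68.5) = 174.0 + 151.4 + 41.1 = 366.5
3. 1.0(174.0) + 1.0(68.5) + 0.7(151.4) = 174.0 + 68.5 + 106.0 = 348.5
Maximum is from combination 2.

366.5 kN·m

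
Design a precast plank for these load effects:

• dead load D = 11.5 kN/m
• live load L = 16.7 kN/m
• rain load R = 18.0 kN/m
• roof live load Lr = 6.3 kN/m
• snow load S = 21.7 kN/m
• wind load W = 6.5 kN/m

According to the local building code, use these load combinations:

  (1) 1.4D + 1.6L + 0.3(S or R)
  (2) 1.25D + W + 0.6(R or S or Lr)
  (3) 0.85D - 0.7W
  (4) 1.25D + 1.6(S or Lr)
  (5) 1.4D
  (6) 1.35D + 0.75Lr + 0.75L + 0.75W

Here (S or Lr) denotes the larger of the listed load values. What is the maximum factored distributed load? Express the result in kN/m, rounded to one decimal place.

(S or R) → S = 21.7 kN/m; (R or S or Lr) → S = 21.7 kN/m; (S or Lr) → S = 21.7 kN/m.
(1) 1.4(11.5) + 1.6(16.7) + 0.3(21.7) = 16.1 + 26.7 + 6.5 = 49.3
(2) 1.25(11.5) + 1.0(6.5) + 0.6(21.7) = 14.4 + 6.5 + 13.0 = 33.9
(3) 0.85(11.5) - 0.7(6.5) = 9.8 - 4.6 = 5.2
(4) 1.25(11.5) + 1.6(21.7) = 14.4 + 34.7 = 49.1
(5) 1.4(11.5) = 16.1
(6) 1.35(11.5) + 0.75(6.3) + 0.75(16.7) + 0.75(6.5) = 37.7
Maximum is from combination 1.

49.3 kN/m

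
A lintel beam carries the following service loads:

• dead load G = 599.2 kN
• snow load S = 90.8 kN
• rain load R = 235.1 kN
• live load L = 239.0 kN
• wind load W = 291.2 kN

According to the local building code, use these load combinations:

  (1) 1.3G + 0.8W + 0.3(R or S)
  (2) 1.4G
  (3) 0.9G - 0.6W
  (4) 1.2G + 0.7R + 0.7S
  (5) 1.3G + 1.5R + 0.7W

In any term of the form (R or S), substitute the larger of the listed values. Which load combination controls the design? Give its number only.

(R or S) → R = 235.1 kN.
(1) 1.3(599.2) + 0.8(291.2) + 0.3(235.1) = 778.96 + 232.96 + 70.53 = 1082.45
(2) 1.4(599.2) = 838.88
(3) 0.9(599.2) - 0.6(291.2) = 539.28 - 174.72 = 364.56
(4) 1.2(599.2) + 0.7(235.1) + 0.7(90.8) = 719.04 + 164.57 + 63.56 = 947.17
(5) 1.3(599.2) + 1.5(235.1) + 0.7(291.2) = 778.96 + 352.65 + 203.84 = 1335.45
The largest value is 1335.45 kN from combination 5.

Combination 5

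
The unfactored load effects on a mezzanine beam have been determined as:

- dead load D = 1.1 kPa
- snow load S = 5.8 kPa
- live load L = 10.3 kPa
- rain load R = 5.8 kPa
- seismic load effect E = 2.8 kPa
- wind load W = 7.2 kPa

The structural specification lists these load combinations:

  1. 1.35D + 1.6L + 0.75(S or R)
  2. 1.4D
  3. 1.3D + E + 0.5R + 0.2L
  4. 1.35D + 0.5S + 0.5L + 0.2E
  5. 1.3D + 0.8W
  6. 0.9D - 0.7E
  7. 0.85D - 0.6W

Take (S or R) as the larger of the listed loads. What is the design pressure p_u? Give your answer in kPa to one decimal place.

(S or R) → S = 5.8 kPa.
1. 1.35(1.1) + 1.6(10.3) + 0.75(5.8) = 22.3
2. 1.4(1.1) = 1.5
3. 1.3(1.1) + 1.0(2.8) + 0.5(5.8) + 0.2(10.3) = 1.4 + 2.8 + 2.9 + 2.1 = 9.2
4. 1.35(1.1) + 0.5(5.8) + 0.5(10.3) + 0.2(2.8) = 10.1
5. 1.3(1.1) + 0.8(7.2) = 1.4 + 5.8 = 7.2
6. 0.9(1.1) - 0.7(2.8) = 1.0 - 2.0 = -1.0
7. 0.85(1.1) - 0.6(7.2) = 0.9 - 4.3 = -3.4
Combination 1 governs: p_u = 22.3 kPa.

22.3 kPa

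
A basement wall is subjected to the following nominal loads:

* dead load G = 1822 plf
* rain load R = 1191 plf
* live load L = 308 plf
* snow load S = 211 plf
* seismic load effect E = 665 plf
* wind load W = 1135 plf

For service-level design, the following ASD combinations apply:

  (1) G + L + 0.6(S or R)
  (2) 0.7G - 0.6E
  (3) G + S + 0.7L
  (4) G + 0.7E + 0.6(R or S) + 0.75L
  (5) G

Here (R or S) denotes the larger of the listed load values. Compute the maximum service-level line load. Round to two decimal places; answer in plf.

3233.10 plf

(S or R) → R = 1191 plf; (R or S) → R = 1191 plf.
(1) 1.0(1822) + 1.0(308) + 0.6(1191) = 1822.00 + 308.00 + 714.60 = 2844.60
(2) 0.7(1822) - 0.6(665) = 1275.40 - 399.00 = 876.40
(3) 1.0(1822) + 1.0(211) + 0.7(308) = 1822.00 + 211.00 + 215.60 = 2248.60
(4) 1.0(1822) + 0.7(665) + 0.6(1191) + 0.75(308) = 1822.00 + 465.50 + 714.60 + 231.00 = 3233.10
(5) 1.0(1822) = 1822.00
The controlling combination is 4, giving 3233.10 plf.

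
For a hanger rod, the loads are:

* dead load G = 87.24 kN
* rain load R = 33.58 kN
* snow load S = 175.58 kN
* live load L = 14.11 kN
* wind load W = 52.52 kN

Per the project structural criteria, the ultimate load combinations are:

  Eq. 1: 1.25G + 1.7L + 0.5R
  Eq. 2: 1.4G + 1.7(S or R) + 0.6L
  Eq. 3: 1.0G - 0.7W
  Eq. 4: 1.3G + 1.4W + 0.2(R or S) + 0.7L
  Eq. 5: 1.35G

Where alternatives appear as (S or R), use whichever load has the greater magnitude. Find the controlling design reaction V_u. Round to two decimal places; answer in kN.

(S or R) → S = 175.58 kN; (R or S) → S = 175.58 kN.
Eq. 1: 1.25(87.24) + 1.7(14.11) + 0.5(33.58) = 149.83
Eq. 2: 1.4(87.24) + 1.7(175.58) + 0.6(14.11) = 429.09
Eq. 3: 1.0(87.24) - 0.7(52.52) = 50.48
Eq. 4: 1.3(87.24) + 1.4(52.52) + 0.2(175.58) + 0.7(14.11) = 231.93
Eq. 5: 1.35(87.24) = 117.77
Maximum is from combination 2.

429.09 kN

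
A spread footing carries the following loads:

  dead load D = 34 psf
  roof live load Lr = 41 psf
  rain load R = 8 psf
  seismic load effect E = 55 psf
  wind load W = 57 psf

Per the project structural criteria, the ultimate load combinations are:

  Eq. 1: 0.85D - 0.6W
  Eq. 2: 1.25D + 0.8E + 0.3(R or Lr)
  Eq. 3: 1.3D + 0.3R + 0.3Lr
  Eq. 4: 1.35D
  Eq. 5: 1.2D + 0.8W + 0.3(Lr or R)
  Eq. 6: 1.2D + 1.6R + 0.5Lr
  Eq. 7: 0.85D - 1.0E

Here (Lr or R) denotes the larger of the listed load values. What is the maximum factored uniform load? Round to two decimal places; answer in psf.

98.80 psf

(R or Lr) → Lr = 41 psf; (Lr or R) → Lr = 41 psf.
Eq. 1: 0.85(34) - 0.6(57) = 28.90 - 34.20 = -5.30
Eq. 2: 1.25(34) + 0.8(55) + 0.3(41) = 42.50 + 44.00 + 12.30 = 98.80
Eq. 3: 1.3(34) + 0.3(8) + 0.3(41) = 44.20 + 2.40 + 12.30 = 58.90
Eq. 4: 1.35(34) = 45.90
Eq. 5: 1.2(34) + 0.8(57) + 0.3(41) = 40.80 + 45.60 + 12.30 = 98.70
Eq. 6: 1.2(34) + 1.6(8) + 0.5(41) = 40.80 + 12.80 + 20.50 = 74.10
Eq. 7: 0.85(34) - 1.0(55) = 28.90 - 55.00 = -26.10
Maximum is from combination 2.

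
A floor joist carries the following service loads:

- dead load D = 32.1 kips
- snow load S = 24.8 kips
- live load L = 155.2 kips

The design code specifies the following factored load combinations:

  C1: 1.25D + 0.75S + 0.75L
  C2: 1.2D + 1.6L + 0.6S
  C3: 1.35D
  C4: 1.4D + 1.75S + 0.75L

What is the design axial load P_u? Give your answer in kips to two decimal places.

C1: 1.25(32.1) + 0.75(24.8) + 0.75(155.2) = 175.13
C2: 1.2(32.1) + 1.6(155.2) + 0.6(24.8) = 301.72
C3: 1.35(32.1) = 43.34
C4: 1.4(32.1) + 1.75(24.8) + 0.75(155.2) = 204.74
The controlling combination is 2, giving 301.72 kips.

301.72 kips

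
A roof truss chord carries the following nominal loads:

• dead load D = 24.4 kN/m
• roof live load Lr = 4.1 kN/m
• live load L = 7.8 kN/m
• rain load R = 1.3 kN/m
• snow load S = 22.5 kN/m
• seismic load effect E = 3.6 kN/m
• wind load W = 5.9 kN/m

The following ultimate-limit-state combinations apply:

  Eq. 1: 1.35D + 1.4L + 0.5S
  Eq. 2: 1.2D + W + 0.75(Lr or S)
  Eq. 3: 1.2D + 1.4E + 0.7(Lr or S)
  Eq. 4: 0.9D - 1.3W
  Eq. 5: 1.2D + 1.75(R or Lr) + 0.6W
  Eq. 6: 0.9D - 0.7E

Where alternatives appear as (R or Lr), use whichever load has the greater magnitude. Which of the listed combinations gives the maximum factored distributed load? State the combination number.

Combination 1

(Lr or S) → S = 22.5 kN/m; (R or Lr) → Lr = 4.1 kN/m.
Eq. 1: 1.35(24.4) + 1.4(7.8) + 0.5(22.5) = 32.94 + 10.92 + 11.25 = 55.11
Eq. 2: 1.2(24.4) + 1.0(5.9) + 0.75(22.5) = 29.28 + 5.90 + 16.88 = 52.06
Eq. 3: 1.2(24.4) + 1.4(3.6) + 0.7(22.5) = 29.28 + 5.04 + 15.75 = 50.07
Eq. 4: 0.9(24.4) - 1.3(5.9) = 21.96 - 7.67 = 14.29
Eq. 5: 1.2(24.4) + 1.75(4.1) + 0.6(5.9) = 29.28 + 7.18 + 3.54 = 40.00
Eq. 6: 0.9(24.4) - 0.7(3.6) = 21.96 - 2.52 = 19.44
The largest value is 55.11 kN/m from combination 1.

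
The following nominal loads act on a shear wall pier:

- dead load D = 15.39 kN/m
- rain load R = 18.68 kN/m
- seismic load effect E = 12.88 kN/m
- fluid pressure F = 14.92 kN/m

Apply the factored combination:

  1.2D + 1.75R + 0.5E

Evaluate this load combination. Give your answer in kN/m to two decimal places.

57.60 kN/m

1.2(15.39) + 1.75(18.68) + 0.5(12.88) = 57.60
w_u = 57.60 kN/m.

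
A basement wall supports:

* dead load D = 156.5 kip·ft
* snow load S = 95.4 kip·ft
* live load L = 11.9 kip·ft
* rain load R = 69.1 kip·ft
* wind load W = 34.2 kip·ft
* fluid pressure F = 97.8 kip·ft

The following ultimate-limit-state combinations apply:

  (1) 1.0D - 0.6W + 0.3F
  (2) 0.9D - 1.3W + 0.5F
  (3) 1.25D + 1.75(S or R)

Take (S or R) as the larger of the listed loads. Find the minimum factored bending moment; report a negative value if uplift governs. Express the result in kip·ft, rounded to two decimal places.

(S or R) → S = 95.4 kip·ft.
(1) 1.0(156.5) - 0.6(34.2) + 0.3(97.8) = 156.50 - 20.52 + 29.34 = 165.32
(2) 0.9(156.5) - 1.3(34.2) + 0.5(97.8) = 140.85 - 44.46 + 48.90 = 145.29
(3) 1.25(156.5) + 1.75(95.4) = 195.63 + 166.95 = 362.58
Combination 2 gives the minimum: 145.29 kip·ft.

145.29 kip·ft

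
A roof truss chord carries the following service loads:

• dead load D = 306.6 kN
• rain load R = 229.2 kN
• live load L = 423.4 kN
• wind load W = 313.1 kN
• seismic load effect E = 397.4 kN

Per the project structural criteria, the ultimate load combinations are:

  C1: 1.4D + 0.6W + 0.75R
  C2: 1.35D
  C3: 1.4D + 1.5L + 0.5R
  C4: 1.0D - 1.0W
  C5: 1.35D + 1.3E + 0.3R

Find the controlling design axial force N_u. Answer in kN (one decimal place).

C1: 1.4(306.6) + 0.6(313.1) + 0.75(229.2) = 789.0
C2: 1.35(306.6) = 413.9
C3: 1.4(306.6) + 1.5(423.4) + 0.5(229.2) = 1178.9
C4: 1.0(306.6) - 1.0(313.1) = -6.5
C5: 1.35(306.6) + 1.3(397.4) + 0.3(229.2) = 999.3
The controlling combination is 3, giving 1178.9 kN.

1178.9 kN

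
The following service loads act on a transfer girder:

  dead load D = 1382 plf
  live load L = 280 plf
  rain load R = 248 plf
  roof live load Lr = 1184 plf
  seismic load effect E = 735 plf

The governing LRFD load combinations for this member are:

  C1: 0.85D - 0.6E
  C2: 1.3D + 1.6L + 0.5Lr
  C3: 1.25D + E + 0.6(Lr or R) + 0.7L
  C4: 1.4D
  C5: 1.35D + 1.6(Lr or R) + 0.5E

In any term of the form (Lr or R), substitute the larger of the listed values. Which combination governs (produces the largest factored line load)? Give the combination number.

(Lr or R) → Lr = 1184 plf.
C1: 0.85(1382) - 0.6(735) = 1174.7 - 441.0 = 733.7
C2: 1.3(1382) + 1.6(280) + 0.5(1184) = 1796.6 + 448.0 + 592.0 = 2836.6
C3: 1.25(1382) + 1.0(735) + 0.6(1184) + 0.7(280) = 1727.5 + 735.0 + 710.4 + 196.0 = 3368.9
C4: 1.4(1382) = 1934.8
C5: 1.35(1382) + 1.6(1184) + 0.5(735) = 1865.7 + 1894.4 + 367.5 = 4127.6
The largest value is 4127.6 plf from combination 5.

Combination 5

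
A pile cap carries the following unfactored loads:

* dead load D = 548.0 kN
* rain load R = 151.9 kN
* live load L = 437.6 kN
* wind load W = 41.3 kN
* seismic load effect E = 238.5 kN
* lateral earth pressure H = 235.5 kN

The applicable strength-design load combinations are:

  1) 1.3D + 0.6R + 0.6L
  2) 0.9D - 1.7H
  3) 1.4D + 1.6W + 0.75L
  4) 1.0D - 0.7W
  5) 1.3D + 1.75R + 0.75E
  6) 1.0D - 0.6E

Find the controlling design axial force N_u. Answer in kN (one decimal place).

1) 1.3(548.0) + 0.6(151.9) + 0.6(437.6) = 1066.1
2) 0.9(548.0) - 1.7(235.5) = 92.9
3) 1.4(548.0) + 1.6(41.3) + 0.75(437.6) = 1161.5
4) 1.0(548.0) - 0.7(41.3) = 519.1
5) 1.3(548.0) + 1.75(151.9) + 0.75(238.5) = 1157.1
6) 1.0(548.0) - 0.6(238.5) = 404.9
The controlling combination is 3, giving 1161.5 kN.

1161.5 kN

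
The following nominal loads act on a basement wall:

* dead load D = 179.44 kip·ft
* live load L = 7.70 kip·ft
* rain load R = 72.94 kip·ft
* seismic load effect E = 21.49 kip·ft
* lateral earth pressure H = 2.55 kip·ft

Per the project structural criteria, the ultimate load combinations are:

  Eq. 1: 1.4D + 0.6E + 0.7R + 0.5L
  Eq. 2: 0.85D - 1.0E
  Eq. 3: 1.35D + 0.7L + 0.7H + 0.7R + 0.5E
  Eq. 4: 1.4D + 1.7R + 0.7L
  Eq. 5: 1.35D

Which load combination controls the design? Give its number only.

Combination 4

Eq. 1: 1.4(179.44) + 0.6(21.49) + 0.7(72.94) + 0.5(7.70) = 251.22 + 12.89 + 51.06 + 3.85 = 319.02
Eq. 2: 0.85(179.44) - 1.0(21.49) = 152.52 - 21.49 = 131.03
Eq. 3: 1.35(179.44) + 0.7(7.70) + 0.7(2.55) + 0.7(72.94) + 0.5(21.49) = 311.22
Eq. 4: 1.4(179.44) + 1.7(72.94) + 0.7(7.70) = 380.60
Eq. 5: 1.35(179.44) = 242.24
The largest value is 380.60 kip·ft from combination 4.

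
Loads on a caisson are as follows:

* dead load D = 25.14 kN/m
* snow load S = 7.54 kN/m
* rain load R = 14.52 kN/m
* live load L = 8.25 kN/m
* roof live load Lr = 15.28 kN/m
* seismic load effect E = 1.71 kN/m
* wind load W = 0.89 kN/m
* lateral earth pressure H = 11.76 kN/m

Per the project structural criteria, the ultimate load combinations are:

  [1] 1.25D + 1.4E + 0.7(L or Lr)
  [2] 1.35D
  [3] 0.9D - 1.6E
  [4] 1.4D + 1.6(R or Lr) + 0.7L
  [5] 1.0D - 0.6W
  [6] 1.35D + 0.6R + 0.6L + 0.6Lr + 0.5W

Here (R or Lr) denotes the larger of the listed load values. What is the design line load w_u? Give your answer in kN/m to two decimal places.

(L or Lr) → Lr = 15.28 kN/m; (R or Lr) → Lr = 15.28 kN/m.
[1] 1.25(25.14) + 1.4(1.71) + 0.7(15.28) = 31.43 + 2.39 + 10.70 = 44.52
[2] 1.35(25.14) = 33.94
[3] 0.9(25.14) - 1.6(1.71) = 22.63 - 2.74 = 19.89
[4] 1.4(25.14) + 1.6(15.28) + 0.7(8.25) = 65.42
[5] 1.0(25.14) - 0.6(0.89) = 25.14 - 0.53 = 24.61
[6] 1.35(25.14) + 0.6(14.52) + 0.6(8.25) + 0.6(15.28) + 0.5(0.89) = 57.21
Maximum is from combination 4.

65.42 kN/m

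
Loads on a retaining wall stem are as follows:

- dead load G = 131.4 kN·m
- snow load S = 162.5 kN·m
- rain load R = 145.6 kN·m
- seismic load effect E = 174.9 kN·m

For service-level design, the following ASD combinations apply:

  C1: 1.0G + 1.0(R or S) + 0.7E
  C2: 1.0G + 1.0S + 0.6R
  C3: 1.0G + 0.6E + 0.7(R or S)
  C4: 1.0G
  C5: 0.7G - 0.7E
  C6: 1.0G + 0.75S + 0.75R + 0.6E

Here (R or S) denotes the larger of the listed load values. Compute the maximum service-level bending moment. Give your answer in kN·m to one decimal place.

467.4 kN·m

(R or S) → S = 162.5 kN·m.
C1: 1.0(131.4) + 1.0(162.5) + 0.7(174.9) = 131.4 + 162.5 + 122.4 = 416.3
C2: 1.0(131.4) + 1.0(162.5) + 0.6(145.6) = 131.4 + 162.5 + 87.4 = 381.3
C3: 1.0(131.4) + 0.6(174.9) + 0.7(162.5) = 131.4 + 104.9 + 113.8 = 350.1
C4: 1.0(131.4) = 131.4
C5: 0.7(131.4) - 0.7(174.9) = -30.5
C6: 1.0(131.4) + 0.75(162.5) + 0.75(145.6) + 0.6(174.9) = 131.4 + 121.9 + 109.2 + 104.9 = 467.4
The controlling combination is 6, giving 467.4 kN·m.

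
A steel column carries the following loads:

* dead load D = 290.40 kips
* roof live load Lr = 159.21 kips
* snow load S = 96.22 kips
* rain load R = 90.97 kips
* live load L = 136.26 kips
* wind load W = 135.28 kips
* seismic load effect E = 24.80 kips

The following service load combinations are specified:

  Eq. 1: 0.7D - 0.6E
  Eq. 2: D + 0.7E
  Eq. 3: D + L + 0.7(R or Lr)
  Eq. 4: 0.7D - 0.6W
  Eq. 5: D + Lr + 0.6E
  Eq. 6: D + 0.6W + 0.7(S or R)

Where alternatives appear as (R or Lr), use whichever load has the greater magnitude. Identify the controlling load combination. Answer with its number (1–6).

(R or Lr) → Lr = 159.21 kips; (S or R) → S = 96.22 kips.
Eq. 1: 0.7(290.40) - 0.6(24.80) = 188.40
Eq. 2: 1.0(290.40) + 0.7(24.80) = 307.76
Eq. 3: 1.0(290.40) + 1.0(136.26) + 0.7(159.21) = 538.11
Eq. 4: 0.7(290.40) - 0.6(135.28) = 122.11
Eq. 5: 1.0(290.40) + 1.0(159.21) + 0.6(24.80) = 464.49
Eq. 6: 1.0(290.40) + 0.6(135.28) + 0.7(96.22) = 438.92
The largest value is 538.11 kips from combination 3.

Combination 3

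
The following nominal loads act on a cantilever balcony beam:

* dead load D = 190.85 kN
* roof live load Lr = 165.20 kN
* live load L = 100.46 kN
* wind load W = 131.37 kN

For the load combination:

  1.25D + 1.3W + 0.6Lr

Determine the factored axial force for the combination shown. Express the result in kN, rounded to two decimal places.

1.25(190.85) + 1.3(131.37) + 0.6(165.20) = 238.56 + 170.78 + 99.12 = 508.46
N_u = 508.46 kN.

508.46 kN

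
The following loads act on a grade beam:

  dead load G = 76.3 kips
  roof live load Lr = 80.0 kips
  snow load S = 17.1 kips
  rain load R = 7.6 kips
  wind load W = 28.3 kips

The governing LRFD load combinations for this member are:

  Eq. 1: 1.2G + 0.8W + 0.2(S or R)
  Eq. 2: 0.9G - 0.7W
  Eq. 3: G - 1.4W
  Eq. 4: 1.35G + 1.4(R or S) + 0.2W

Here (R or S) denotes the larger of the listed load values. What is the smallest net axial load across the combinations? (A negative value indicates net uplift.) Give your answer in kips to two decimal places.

36.68 kips

(S or R) → S = 17.1 kips; (R or S) → S = 17.1 kips.
Eq. 1: 1.2(76.3) + 0.8(28.3) + 0.2(17.1) = 117.62
Eq. 2: 0.9(76.3) - 0.7(28.3) = 48.86
Eq. 3: 1.0(76.3) - 1.4(28.3) = 36.68
Eq. 4: 1.35(76.3) + 1.4(17.1) + 0.2(28.3) = 132.61
Combination 3 gives the minimum: 36.68 kips.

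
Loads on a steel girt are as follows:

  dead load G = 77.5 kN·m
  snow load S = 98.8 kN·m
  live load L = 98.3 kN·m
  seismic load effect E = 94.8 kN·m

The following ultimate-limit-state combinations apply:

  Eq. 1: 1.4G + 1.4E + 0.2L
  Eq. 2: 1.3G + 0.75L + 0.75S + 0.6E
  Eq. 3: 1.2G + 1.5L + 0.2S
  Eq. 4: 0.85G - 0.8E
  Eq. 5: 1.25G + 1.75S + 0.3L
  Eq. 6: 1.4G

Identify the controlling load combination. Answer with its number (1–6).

Combination 2

Eq. 1: 1.4(77.5) + 1.4(94.8) + 0.2(98.3) = 108.50 + 132.72 + 19.66 = 260.88
Eq. 2: 1.3(77.5) + 0.75(98.3) + 0.75(98.8) + 0.6(94.8) = 100.75 + 73.73 + 74.10 + 56.88 = 305.46
Eq. 3: 1.2(77.5) + 1.5(98.3) + 0.2(98.8) = 93.00 + 147.45 + 19.76 = 260.21
Eq. 4: 0.85(77.5) - 0.8(94.8) = -9.97
Eq. 5: 1.25(77.5) + 1.75(98.8) + 0.3(98.3) = 96.88 + 172.90 + 29.49 = 299.27
Eq. 6: 1.4(77.5) = 108.50
The largest value is 305.46 kN·m from combination 2.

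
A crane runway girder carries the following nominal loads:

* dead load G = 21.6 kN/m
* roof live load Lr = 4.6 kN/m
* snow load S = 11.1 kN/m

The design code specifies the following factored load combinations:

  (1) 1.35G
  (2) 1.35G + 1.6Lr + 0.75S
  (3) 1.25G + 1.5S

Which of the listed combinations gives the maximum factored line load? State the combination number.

(1) 1.35(21.6) = 29.16
(2) 1.35(21.6) + 1.6(4.6) + 0.75(11.1) = 29.16 + 7.36 + 8.33 = 44.85
(3) 1.25(21.6) + 1.5(11.1) = 27.00 + 16.65 = 43.65
The largest value is 44.85 kN/m from combination 2.

Combination 2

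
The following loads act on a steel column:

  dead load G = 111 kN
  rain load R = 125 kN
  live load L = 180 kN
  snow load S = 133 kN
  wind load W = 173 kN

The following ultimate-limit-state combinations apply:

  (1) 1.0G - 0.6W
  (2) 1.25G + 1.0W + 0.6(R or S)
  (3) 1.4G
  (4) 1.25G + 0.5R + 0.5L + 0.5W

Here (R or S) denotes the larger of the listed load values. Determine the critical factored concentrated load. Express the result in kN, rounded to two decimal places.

(R or S) → S = 133 kN.
(1) 1.0(111) - 0.6(173) = 111.00 - 103.80 = 7.20
(2) 1.25(111) + 1.0(173) + 0.6(133) = 138.75 + 173.00 + 79.80 = 391.55
(3) 1.4(111) = 155.40
(4) 1.25(111) + 0.5(125) + 0.5(180) + 0.5(173) = 138.75 + 62.50 + 90.00 + 86.50 = 377.75
Maximum is from combination 2.

391.55 kN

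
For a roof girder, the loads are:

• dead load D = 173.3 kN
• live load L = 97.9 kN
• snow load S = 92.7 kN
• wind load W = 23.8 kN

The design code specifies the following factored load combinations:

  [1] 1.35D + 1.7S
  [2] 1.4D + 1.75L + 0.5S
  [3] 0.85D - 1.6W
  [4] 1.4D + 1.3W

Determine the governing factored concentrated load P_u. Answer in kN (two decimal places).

460.30 kN

[1] 1.35(173.3) + 1.7(92.7) = 233.96 + 157.59 = 391.55
[2] 1.4(173.3) + 1.75(97.9) + 0.5(92.7) = 242.62 + 171.33 + 46.35 = 460.30
[3] 0.85(173.3) - 1.6(23.8) = 147.31 - 38.08 = 109.23
[4] 1.4(173.3) + 1.3(23.8) = 242.62 + 30.94 = 273.56
The controlling combination is 2, giving 460.30 kN.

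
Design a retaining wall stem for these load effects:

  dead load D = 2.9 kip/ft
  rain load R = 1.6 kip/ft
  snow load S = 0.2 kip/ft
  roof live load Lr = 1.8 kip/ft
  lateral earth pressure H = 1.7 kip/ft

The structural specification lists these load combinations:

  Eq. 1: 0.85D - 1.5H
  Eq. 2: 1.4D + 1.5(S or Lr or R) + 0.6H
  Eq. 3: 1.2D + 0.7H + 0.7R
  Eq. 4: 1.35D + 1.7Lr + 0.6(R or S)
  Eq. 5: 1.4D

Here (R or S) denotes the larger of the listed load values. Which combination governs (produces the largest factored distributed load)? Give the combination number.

(S or Lr or R) → Lr = 1.8 kip/ft; (R or S) → R = 1.6 kip/ft.
Eq. 1: 0.85(2.9) - 1.5(1.7) = -0.09
Eq. 2: 1.4(2.9) + 1.5(1.8) + 0.6(1.7) = 4.06 + 2.70 + 1.02 = 7.78
Eq. 3: 1.2(2.9) + 0.7(1.7) + 0.7(1.6) = 3.48 + 1.19 + 1.12 = 5.79
Eq. 4: 1.35(2.9) + 1.7(1.8) + 0.6(1.6) = 3.92 + 3.06 + 0.96 = 7.94
Eq. 5: 1.4(2.9) = 4.06
The largest value is 7.94 kip/ft from combination 4.

Combination 4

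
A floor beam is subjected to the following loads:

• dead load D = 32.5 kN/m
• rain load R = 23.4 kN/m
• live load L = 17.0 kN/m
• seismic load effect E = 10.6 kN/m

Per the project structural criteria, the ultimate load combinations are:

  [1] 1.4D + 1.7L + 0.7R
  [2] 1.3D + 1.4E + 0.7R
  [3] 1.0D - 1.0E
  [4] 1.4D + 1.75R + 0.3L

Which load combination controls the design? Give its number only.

[1] 1.4(32.5) + 1.7(17.0) + 0.7(23.4) = 90.8
[2] 1.3(32.5) + 1.4(10.6) + 0.7(23.4) = 73.5
[3] 1.0(32.5) - 1.0(10.6) = 21.9
[4] 1.4(32.5) + 1.75(23.4) + 0.3(17.0) = 91.6
The largest value is 91.6 kN/m from combination 4.

Combination 4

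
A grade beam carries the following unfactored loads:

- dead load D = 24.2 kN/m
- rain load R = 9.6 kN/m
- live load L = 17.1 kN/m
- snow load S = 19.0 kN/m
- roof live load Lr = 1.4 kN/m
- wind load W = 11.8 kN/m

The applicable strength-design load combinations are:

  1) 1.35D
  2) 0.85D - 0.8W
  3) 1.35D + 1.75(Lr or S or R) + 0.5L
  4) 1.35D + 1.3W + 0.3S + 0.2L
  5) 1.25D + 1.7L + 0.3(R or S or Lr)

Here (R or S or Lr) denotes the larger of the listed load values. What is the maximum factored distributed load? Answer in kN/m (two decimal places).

(Lr or S or R) → S = 19.0 kN/m; (R or S or Lr) → S = 19.0 kN/m.
1) 1.35(24.2) = 32.67
2) 0.85(24.2) - 0.8(11.8) = 20.57 - 9.44 = 11.13
3) 1.35(24.2) + 1.75(19.0) + 0.5(17.1) = 32.67 + 33.25 + 8.55 = 74.47
4) 1.35(24.2) + 1.3(11.8) + 0.3(19.0) + 0.2(17.1) = 32.67 + 15.34 + 5.70 + 3.42 = 57.13
5) 1.25(24.2) + 1.7(17.1) + 0.3(19.0) = 30.25 + 29.07 + 5.70 = 65.02
Maximum is from combination 3.

74.47 kN/m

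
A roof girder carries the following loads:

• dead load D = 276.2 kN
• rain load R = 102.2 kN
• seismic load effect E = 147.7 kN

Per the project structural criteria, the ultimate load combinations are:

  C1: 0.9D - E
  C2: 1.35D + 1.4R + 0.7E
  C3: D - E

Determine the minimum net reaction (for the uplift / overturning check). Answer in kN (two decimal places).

C1: 0.9(276.2) - 1.0(147.7) = 248.58 - 147.70 = 100.88
C2: 1.35(276.2) + 1.4(102.2) + 0.7(147.7) = 372.87 + 143.08 + 103.39 = 619.34
C3: 1.0(276.2) - 1.0(147.7) = 276.20 - 147.70 = 128.50
Combination 1 gives the minimum: 100.88 kN.

100.88 kN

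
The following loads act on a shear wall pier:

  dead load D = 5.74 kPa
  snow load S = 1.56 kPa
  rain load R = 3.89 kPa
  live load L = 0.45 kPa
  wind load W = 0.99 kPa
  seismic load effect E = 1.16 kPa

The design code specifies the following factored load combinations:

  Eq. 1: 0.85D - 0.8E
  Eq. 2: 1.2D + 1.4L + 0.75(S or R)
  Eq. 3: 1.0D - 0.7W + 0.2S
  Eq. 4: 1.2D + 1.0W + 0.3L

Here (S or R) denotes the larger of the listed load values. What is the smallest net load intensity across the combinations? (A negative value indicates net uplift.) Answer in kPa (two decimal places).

(S or R) → R = 3.89 kPa.
Eq. 1: 0.85(5.74) - 0.8(1.16) = 4.88 - 0.93 = 3.95
Eq. 2: 1.2(5.74) + 1.4(0.45) + 0.75(3.89) = 6.89 + 0.63 + 2.92 = 10.44
Eq. 3: 1.0(5.74) - 0.7(0.99) + 0.2(1.56) = 5.74 - 0.69 + 0.31 = 5.36
Eq. 4: 1.2(5.74) + 1.0(0.99) + 0.3(0.45) = 8.01
Combination 1 gives the minimum: 3.95 kPa.

3.95 kPa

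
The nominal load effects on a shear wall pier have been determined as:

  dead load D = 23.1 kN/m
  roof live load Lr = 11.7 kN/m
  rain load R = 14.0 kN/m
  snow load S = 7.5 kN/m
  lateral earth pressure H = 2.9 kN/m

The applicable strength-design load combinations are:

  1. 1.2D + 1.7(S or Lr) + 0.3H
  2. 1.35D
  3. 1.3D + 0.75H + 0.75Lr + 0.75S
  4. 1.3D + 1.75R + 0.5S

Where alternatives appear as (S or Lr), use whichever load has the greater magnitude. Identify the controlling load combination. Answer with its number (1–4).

(S or Lr) → Lr = 11.7 kN/m.
1. 1.2(23.1) + 1.7(11.7) + 0.3(2.9) = 48.5
2. 1.35(23.1) = 31.2
3. 1.3(23.1) + 0.75(2.9) + 0.75(11.7) + 0.75(7.5) = 46.6
4. 1.3(23.1) + 1.75(14.0) + 0.5(7.5) = 58.3
The largest value is 58.3 kN/m from combination 4.

Combination 4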